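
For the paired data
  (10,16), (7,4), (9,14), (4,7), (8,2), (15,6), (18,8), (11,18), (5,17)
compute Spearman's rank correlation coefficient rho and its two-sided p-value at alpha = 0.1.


Step 1: Rank x and y separately (midranks; no ties here).
rank(x): 10->6, 7->3, 9->5, 4->1, 8->4, 15->8, 18->9, 11->7, 5->2
rank(y): 16->7, 4->2, 14->6, 7->4, 2->1, 6->3, 8->5, 18->9, 17->8
Step 2: d_i = R_x(i) - R_y(i); compute d_i^2.
  (6-7)^2=1, (3-2)^2=1, (5-6)^2=1, (1-4)^2=9, (4-1)^2=9, (8-3)^2=25, (9-5)^2=16, (7-9)^2=4, (2-8)^2=36
sum(d^2) = 102.
Step 3: rho = 1 - 6*102 / (9*(9^2 - 1)) = 1 - 612/720 = 0.150000.
Step 4: Under H0, t = rho * sqrt((n-2)/(1-rho^2)) = 0.4014 ~ t(7).
Step 5: Two-sided p-value from the t-distribution with 7 df = 0.700094.
Step 6: alpha = 0.1. fail to reject H0.

rho = 0.1500, p = 0.700094, fail to reject H0 at alpha = 0.1.


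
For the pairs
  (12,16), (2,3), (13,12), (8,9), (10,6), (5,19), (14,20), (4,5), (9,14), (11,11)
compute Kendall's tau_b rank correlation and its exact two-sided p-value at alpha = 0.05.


Step 1: Enumerate the 45 unordered pairs (i,j) with i<j and classify each by sign(x_j-x_i) * sign(y_j-y_i).
  (1,2):dx=-10,dy=-13->C; (1,3):dx=+1,dy=-4->D; (1,4):dx=-4,dy=-7->C; (1,5):dx=-2,dy=-10->C
  (1,6):dx=-7,dy=+3->D; (1,7):dx=+2,dy=+4->C; (1,8):dx=-8,dy=-11->C; (1,9):dx=-3,dy=-2->C
  (1,10):dx=-1,dy=-5->C; (2,3):dx=+11,dy=+9->C; (2,4):dx=+6,dy=+6->C; (2,5):dx=+8,dy=+3->C
  (2,6):dx=+3,dy=+16->C; (2,7):dx=+12,dy=+17->C; (2,8):dx=+2,dy=+2->C; (2,9):dx=+7,dy=+11->C
  (2,10):dx=+9,dy=+8->C; (3,4):dx=-5,dy=-3->C; (3,5):dx=-3,dy=-6->C; (3,6):dx=-8,dy=+7->D
  (3,7):dx=+1,dy=+8->C; (3,8):dx=-9,dy=-7->C; (3,9):dx=-4,dy=+2->D; (3,10):dx=-2,dy=-1->C
  (4,5):dx=+2,dy=-3->D; (4,6):dx=-3,dy=+10->D; (4,7):dx=+6,dy=+11->C; (4,8):dx=-4,dy=-4->C
  (4,9):dx=+1,dy=+5->C; (4,10):dx=+3,dy=+2->C; (5,6):dx=-5,dy=+13->D; (5,7):dx=+4,dy=+14->C
  (5,8):dx=-6,dy=-1->C; (5,9):dx=-1,dy=+8->D; (5,10):dx=+1,dy=+5->C; (6,7):dx=+9,dy=+1->C
  (6,8):dx=-1,dy=-14->C; (6,9):dx=+4,dy=-5->D; (6,10):dx=+6,dy=-8->D; (7,8):dx=-10,dy=-15->C
  (7,9):dx=-5,dy=-6->C; (7,10):dx=-3,dy=-9->C; (8,9):dx=+5,dy=+9->C; (8,10):dx=+7,dy=+6->C
  (9,10):dx=+2,dy=-3->D
Step 2: C = 34, D = 11, total pairs = 45.
Step 3: tau = (C - D)/(n(n-1)/2) = (34 - 11)/45 = 0.511111.
Step 4: Exact two-sided p-value (enumerate n! = 3628800 permutations of y under H0): p = 0.046623.
Step 5: alpha = 0.05. reject H0.

tau_b = 0.5111 (C=34, D=11), p = 0.046623, reject H0.


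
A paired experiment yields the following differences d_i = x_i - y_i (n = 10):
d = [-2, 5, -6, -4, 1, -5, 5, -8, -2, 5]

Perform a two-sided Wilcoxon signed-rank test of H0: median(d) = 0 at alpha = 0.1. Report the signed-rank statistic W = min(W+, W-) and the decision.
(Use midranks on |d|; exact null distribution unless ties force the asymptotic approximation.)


Step 1: Drop any zero differences (none here) and take |d_i|.
|d| = [2, 5, 6, 4, 1, 5, 5, 8, 2, 5]
Step 2: Midrank |d_i| (ties get averaged ranks).
ranks: |2|->2.5, |5|->6.5, |6|->9, |4|->4, |1|->1, |5|->6.5, |5|->6.5, |8|->10, |2|->2.5, |5|->6.5
Step 3: Attach original signs; sum ranks with positive sign and with negative sign.
W+ = 6.5 + 1 + 6.5 + 6.5 = 20.5
W- = 2.5 + 9 + 4 + 6.5 + 10 + 2.5 = 34.5
(Check: W+ + W- = 55 should equal n(n+1)/2 = 55.)
Step 4: Test statistic W = min(W+, W-) = 20.5.
Step 5: Ties in |d|, so use the tie-corrected normal approximation.
        E[W] = n(n+1)/4 = 10*11/4 = 27.5.
        Tie groups: |d|=2 (t=2), |d|=5 (t=4); sum(t^3 - t) = 66.
        Var[W] = n(n+1)(2n+1)/24 - sum(t^3-t)/48 = 2310/24 - 66/48 = 94.875.
        z = (W - E[W]) / sqrt(Var[W]) = (20.5 - 27.5) / 9.7404 = -0.7187.
        Two-sided p = 2*Phi(z) = 0.472352.
Step 6: alpha = 0.1. fail to reject H0.

W+ = 20.5, W- = 34.5, W = min = 20.5, p = 0.472352, fail to reject H0.


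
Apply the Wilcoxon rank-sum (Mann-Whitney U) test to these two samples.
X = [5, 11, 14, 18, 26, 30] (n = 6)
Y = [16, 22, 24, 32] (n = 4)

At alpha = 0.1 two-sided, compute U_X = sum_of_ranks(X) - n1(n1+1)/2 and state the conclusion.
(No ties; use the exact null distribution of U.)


Step 1: Combine and sort all 10 observations; assign midranks.
sorted (value, group): (5,X), (11,X), (14,X), (16,Y), (18,X), (22,Y), (24,Y), (26,X), (30,X), (32,Y)
ranks: 5->1, 11->2, 14->3, 16->4, 18->5, 22->6, 24->7, 26->8, 30->9, 32->10
Step 2: Rank sum for X: R1 = 1 + 2 + 3 + 5 + 8 + 9 = 28.
Step 3: U_X = R1 - n1(n1+1)/2 = 28 - 6*7/2 = 28 - 21 = 7.
       U_Y = n1*n2 - U_X = 24 - 7 = 17.
Step 4: No ties, so the exact null distribution of U (based on enumerating the C(10,6) = 210 equally likely rank assignments) gives the two-sided p-value.
Step 5: p-value = 0.352381; compare to alpha = 0.1. fail to reject H0.

U_X = 7, p = 0.352381, fail to reject H0 at alpha = 0.1.


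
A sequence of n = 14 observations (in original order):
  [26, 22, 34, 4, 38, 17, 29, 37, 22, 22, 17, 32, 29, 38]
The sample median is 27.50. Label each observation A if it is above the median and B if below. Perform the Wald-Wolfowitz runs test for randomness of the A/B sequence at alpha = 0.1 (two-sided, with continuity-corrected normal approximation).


Step 1: Compute median = 27.50; label A = above, B = below.
Labels in order: BBABABAABBBAAA  (n_A = 7, n_B = 7)
Step 2: Count runs R = 8.
Step 3: Under H0 (random ordering), E[R] = 2*n_A*n_B/(n_A+n_B) + 1 = 2*7*7/14 + 1 = 8.0000.
        Var[R] = 2*n_A*n_B*(2*n_A*n_B - n_A - n_B) / ((n_A+n_B)^2 * (n_A+n_B-1)) = 8232/2548 = 3.2308.
        SD[R] = 1.7974.
Step 4: R = E[R], so z = 0 with no continuity correction.
Step 5: Two-sided p-value via normal approximation = 2*(1 - Phi(|z|)) = 1.000000.
Step 6: alpha = 0.1. fail to reject H0.

R = 8, z = 0.0000, p = 1.000000, fail to reject H0.


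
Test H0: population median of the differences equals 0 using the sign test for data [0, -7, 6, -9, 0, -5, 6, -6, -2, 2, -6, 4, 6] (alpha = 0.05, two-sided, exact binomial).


Step 1: Discard zero differences. Original n = 13; n_eff = number of nonzero differences = 11.
Nonzero differences (with sign): -7, +6, -9, -5, +6, -6, -2, +2, -6, +4, +6
Step 2: Count signs: positive = 5, negative = 6.
Step 3: Under H0: P(positive) = 0.5, so the number of positives S ~ Bin(11, 0.5).
Step 4: Two-sided exact p-value = sum of Bin(11,0.5) probabilities at or below the observed probability = 1.000000.
Step 5: alpha = 0.05. fail to reject H0.

n_eff = 11, pos = 5, neg = 6, p = 1.000000, fail to reject H0.


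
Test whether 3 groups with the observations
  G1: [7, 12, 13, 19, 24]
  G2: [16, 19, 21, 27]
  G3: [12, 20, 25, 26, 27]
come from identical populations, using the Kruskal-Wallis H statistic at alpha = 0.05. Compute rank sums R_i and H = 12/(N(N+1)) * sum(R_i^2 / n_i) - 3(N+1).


Step 1: Combine all N = 14 observations and assign midranks.
sorted (value, group, rank): (7,G1,1), (12,G1,2.5), (12,G3,2.5), (13,G1,4), (16,G2,5), (19,G1,6.5), (19,G2,6.5), (20,G3,8), (21,G2,9), (24,G1,10), (25,G3,11), (26,G3,12), (27,G2,13.5), (27,G3,13.5)
Step 2: Sum ranks within each group.
R_1 = 24 (n_1 = 5)
R_2 = 34 (n_2 = 4)
R_3 = 47 (n_3 = 5)
Step 3: H = 12/(N(N+1)) * sum(R_i^2/n_i) - 3(N+1)
     = 12/(14*15) * (24^2/5 + 34^2/4 + 47^2/5) - 3*15
     = 0.057143 * 846 - 45
     = 3.342857.
Step 4: Ties present; correction factor C = 1 - 18/(14^3 - 14) = 0.993407. Corrected H = 3.342857 / 0.993407 = 3.365044.
Step 5: Under H0, H ~ chi^2(2); p-value = 0.185905.
Step 6: alpha = 0.05. fail to reject H0.

H = 3.3650, df = 2, p = 0.185905, fail to reject H0.


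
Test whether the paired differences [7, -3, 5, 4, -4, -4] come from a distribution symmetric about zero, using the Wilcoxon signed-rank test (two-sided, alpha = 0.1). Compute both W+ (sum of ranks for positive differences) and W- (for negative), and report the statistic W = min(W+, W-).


Step 1: Drop any zero differences (none here) and take |d_i|.
|d| = [7, 3, 5, 4, 4, 4]
Step 2: Midrank |d_i| (ties get averaged ranks).
ranks: |7|->6, |3|->1, |5|->5, |4|->3, |4|->3, |4|->3
Step 3: Attach original signs; sum ranks with positive sign and with negative sign.
W+ = 6 + 5 + 3 = 14
W- = 1 + 3 + 3 = 7
(Check: W+ + W- = 21 should equal n(n+1)/2 = 21.)
Step 4: Test statistic W = min(W+, W-) = 7.
Step 5: Ties in |d|, so use the tie-corrected normal approximation.
        E[W] = n(n+1)/4 = 6*7/4 = 10.5.
        Tie groups: |d|=4 (t=3); sum(t^3 - t) = 24.
        Var[W] = n(n+1)(2n+1)/24 - sum(t^3-t)/48 = 546/24 - 24/48 = 22.25.
        z = (W - E[W]) / sqrt(Var[W]) = (7 - 10.5) / 4.7170 = -0.7420.
        Two-sided p = 2*Phi(z) = 0.458088.
Step 6: alpha = 0.1. fail to reject H0.

W+ = 14, W- = 7, W = min = 7, p = 0.458088, fail to reject H0.


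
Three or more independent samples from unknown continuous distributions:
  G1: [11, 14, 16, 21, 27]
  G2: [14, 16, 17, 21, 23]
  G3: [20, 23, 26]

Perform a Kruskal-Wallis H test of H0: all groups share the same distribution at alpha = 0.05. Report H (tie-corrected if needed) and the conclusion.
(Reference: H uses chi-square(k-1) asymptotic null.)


Step 1: Combine all N = 13 observations and assign midranks.
sorted (value, group, rank): (11,G1,1), (14,G1,2.5), (14,G2,2.5), (16,G1,4.5), (16,G2,4.5), (17,G2,6), (20,G3,7), (21,G1,8.5), (21,G2,8.5), (23,G2,10.5), (23,G3,10.5), (26,G3,12), (27,G1,13)
Step 2: Sum ranks within each group.
R_1 = 29.5 (n_1 = 5)
R_2 = 32 (n_2 = 5)
R_3 = 29.5 (n_3 = 3)
Step 3: H = 12/(N(N+1)) * sum(R_i^2/n_i) - 3(N+1)
     = 12/(13*14) * (29.5^2/5 + 32^2/5 + 29.5^2/3) - 3*14
     = 0.065934 * 668.933 - 42
     = 2.105495.
Step 4: Ties present; correction factor C = 1 - 24/(13^3 - 13) = 0.989011. Corrected H = 2.105495 / 0.989011 = 2.128889.
Step 5: Under H0, H ~ chi^2(2); p-value = 0.344919.
Step 6: alpha = 0.05. fail to reject H0.

H = 2.1289, df = 2, p = 0.344919, fail to reject H0.


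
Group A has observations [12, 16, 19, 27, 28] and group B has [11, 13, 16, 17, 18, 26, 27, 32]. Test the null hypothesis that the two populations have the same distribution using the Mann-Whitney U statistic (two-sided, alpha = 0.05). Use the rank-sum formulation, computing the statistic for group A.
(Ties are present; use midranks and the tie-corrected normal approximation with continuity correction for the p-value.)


Step 1: Combine and sort all 13 observations; assign midranks.
sorted (value, group): (11,Y), (12,X), (13,Y), (16,X), (16,Y), (17,Y), (18,Y), (19,X), (26,Y), (27,X), (27,Y), (28,X), (32,Y)
ranks: 11->1, 12->2, 13->3, 16->4.5, 16->4.5, 17->6, 18->7, 19->8, 26->9, 27->10.5, 27->10.5, 28->12, 32->13
Step 2: Rank sum for X: R1 = 2 + 4.5 + 8 + 10.5 + 12 = 37.
Step 3: U_X = R1 - n1(n1+1)/2 = 37 - 5*6/2 = 37 - 15 = 22.
       U_Y = n1*n2 - U_X = 40 - 22 = 18.
Step 4: Ties are present, so use the tie-corrected normal approximation (with continuity correction) for the p-value.
Step 5: p-value = 0.825728; compare to alpha = 0.05. fail to reject H0.

U_X = 22, p = 0.825728, fail to reject H0 at alpha = 0.05.


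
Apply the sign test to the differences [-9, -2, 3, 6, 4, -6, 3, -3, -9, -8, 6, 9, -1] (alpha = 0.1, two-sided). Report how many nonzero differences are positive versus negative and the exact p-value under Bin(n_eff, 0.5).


Step 1: Discard zero differences. Original n = 13; n_eff = number of nonzero differences = 13.
Nonzero differences (with sign): -9, -2, +3, +6, +4, -6, +3, -3, -9, -8, +6, +9, -1
Step 2: Count signs: positive = 6, negative = 7.
Step 3: Under H0: P(positive) = 0.5, so the number of positives S ~ Bin(13, 0.5).
Step 4: Two-sided exact p-value = sum of Bin(13,0.5) probabilities at or below the observed probability = 1.000000.
Step 5: alpha = 0.1. fail to reject H0.

n_eff = 13, pos = 6, neg = 7, p = 1.000000, fail to reject H0.


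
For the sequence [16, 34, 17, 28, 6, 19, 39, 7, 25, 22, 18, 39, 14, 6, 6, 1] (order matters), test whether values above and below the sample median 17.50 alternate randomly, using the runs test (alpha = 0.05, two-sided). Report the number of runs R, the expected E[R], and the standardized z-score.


Step 1: Compute median = 17.50; label A = above, B = below.
Labels in order: BABABAABAAAABBBB  (n_A = 8, n_B = 8)
Step 2: Count runs R = 9.
Step 3: Under H0 (random ordering), E[R] = 2*n_A*n_B/(n_A+n_B) + 1 = 2*8*8/16 + 1 = 9.0000.
        Var[R] = 2*n_A*n_B*(2*n_A*n_B - n_A - n_B) / ((n_A+n_B)^2 * (n_A+n_B-1)) = 14336/3840 = 3.7333.
        SD[R] = 1.9322.
Step 4: R = E[R], so z = 0 with no continuity correction.
Step 5: Two-sided p-value via normal approximation = 2*(1 - Phi(|z|)) = 1.000000.
Step 6: alpha = 0.05. fail to reject H0.

R = 9, z = 0.0000, p = 1.000000, fail to reject H0.


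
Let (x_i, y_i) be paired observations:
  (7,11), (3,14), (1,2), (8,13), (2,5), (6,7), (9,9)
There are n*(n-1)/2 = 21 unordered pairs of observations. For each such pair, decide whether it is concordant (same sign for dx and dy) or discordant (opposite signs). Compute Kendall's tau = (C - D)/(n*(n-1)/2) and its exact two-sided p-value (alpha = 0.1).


Step 1: Enumerate the 21 unordered pairs (i,j) with i<j and classify each by sign(x_j-x_i) * sign(y_j-y_i).
  (1,2):dx=-4,dy=+3->D; (1,3):dx=-6,dy=-9->C; (1,4):dx=+1,dy=+2->C; (1,5):dx=-5,dy=-6->C
  (1,6):dx=-1,dy=-4->C; (1,7):dx=+2,dy=-2->D; (2,3):dx=-2,dy=-12->C; (2,4):dx=+5,dy=-1->D
  (2,5):dx=-1,dy=-9->C; (2,6):dx=+3,dy=-7->D; (2,7):dx=+6,dy=-5->D; (3,4):dx=+7,dy=+11->C
  (3,5):dx=+1,dy=+3->C; (3,6):dx=+5,dy=+5->C; (3,7):dx=+8,dy=+7->C; (4,5):dx=-6,dy=-8->C
  (4,6):dx=-2,dy=-6->C; (4,7):dx=+1,dy=-4->D; (5,6):dx=+4,dy=+2->C; (5,7):dx=+7,dy=+4->C
  (6,7):dx=+3,dy=+2->C
Step 2: C = 15, D = 6, total pairs = 21.
Step 3: tau = (C - D)/(n(n-1)/2) = (15 - 6)/21 = 0.428571.
Step 4: Exact two-sided p-value (enumerate n! = 5040 permutations of y under H0): p = 0.238889.
Step 5: alpha = 0.1. fail to reject H0.

tau_b = 0.4286 (C=15, D=6), p = 0.238889, fail to reject H0.


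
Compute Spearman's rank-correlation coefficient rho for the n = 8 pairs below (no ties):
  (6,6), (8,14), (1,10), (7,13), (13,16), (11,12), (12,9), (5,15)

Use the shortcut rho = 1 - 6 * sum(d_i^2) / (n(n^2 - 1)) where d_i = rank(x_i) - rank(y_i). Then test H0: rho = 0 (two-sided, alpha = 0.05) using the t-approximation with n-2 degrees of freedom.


Step 1: Rank x and y separately (midranks; no ties here).
rank(x): 6->3, 8->5, 1->1, 7->4, 13->8, 11->6, 12->7, 5->2
rank(y): 6->1, 14->6, 10->3, 13->5, 16->8, 12->4, 9->2, 15->7
Step 2: d_i = R_x(i) - R_y(i); compute d_i^2.
  (3-1)^2=4, (5-6)^2=1, (1-3)^2=4, (4-5)^2=1, (8-8)^2=0, (6-4)^2=4, (7-2)^2=25, (2-7)^2=25
sum(d^2) = 64.
Step 3: rho = 1 - 6*64 / (8*(8^2 - 1)) = 1 - 384/504 = 0.238095.
Step 4: Under H0, t = rho * sqrt((n-2)/(1-rho^2)) = 0.6005 ~ t(6).
Step 5: Two-sided p-value from the t-distribution with 6 df = 0.570156.
Step 6: alpha = 0.05. fail to reject H0.

rho = 0.2381, p = 0.570156, fail to reject H0 at alpha = 0.05.


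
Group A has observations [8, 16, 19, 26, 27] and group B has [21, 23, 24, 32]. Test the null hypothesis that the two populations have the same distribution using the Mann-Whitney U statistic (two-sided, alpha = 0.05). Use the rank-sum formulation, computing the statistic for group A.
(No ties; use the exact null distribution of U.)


Step 1: Combine and sort all 9 observations; assign midranks.
sorted (value, group): (8,X), (16,X), (19,X), (21,Y), (23,Y), (24,Y), (26,X), (27,X), (32,Y)
ranks: 8->1, 16->2, 19->3, 21->4, 23->5, 24->6, 26->7, 27->8, 32->9
Step 2: Rank sum for X: R1 = 1 + 2 + 3 + 7 + 8 = 21.
Step 3: U_X = R1 - n1(n1+1)/2 = 21 - 5*6/2 = 21 - 15 = 6.
       U_Y = n1*n2 - U_X = 20 - 6 = 14.
Step 4: No ties, so the exact null distribution of U (based on enumerating the C(9,5) = 126 equally likely rank assignments) gives the two-sided p-value.
Step 5: p-value = 0.412698; compare to alpha = 0.05. fail to reject H0.

U_X = 6, p = 0.412698, fail to reject H0 at alpha = 0.05.


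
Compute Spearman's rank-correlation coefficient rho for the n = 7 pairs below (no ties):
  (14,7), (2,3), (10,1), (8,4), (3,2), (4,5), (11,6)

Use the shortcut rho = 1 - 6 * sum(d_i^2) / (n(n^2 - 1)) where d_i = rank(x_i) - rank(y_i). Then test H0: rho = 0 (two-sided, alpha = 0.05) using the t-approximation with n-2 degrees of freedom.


Step 1: Rank x and y separately (midranks; no ties here).
rank(x): 14->7, 2->1, 10->5, 8->4, 3->2, 4->3, 11->6
rank(y): 7->7, 3->3, 1->1, 4->4, 2->2, 5->5, 6->6
Step 2: d_i = R_x(i) - R_y(i); compute d_i^2.
  (7-7)^2=0, (1-3)^2=4, (5-1)^2=16, (4-4)^2=0, (2-2)^2=0, (3-5)^2=4, (6-6)^2=0
sum(d^2) = 24.
Step 3: rho = 1 - 6*24 / (7*(7^2 - 1)) = 1 - 144/336 = 0.571429.
Step 4: Under H0, t = rho * sqrt((n-2)/(1-rho^2)) = 1.5570 ~ t(5).
Step 5: Two-sided p-value from the t-distribution with 5 df = 0.180202.
Step 6: alpha = 0.05. fail to reject H0.

rho = 0.5714, p = 0.180202, fail to reject H0 at alpha = 0.05.


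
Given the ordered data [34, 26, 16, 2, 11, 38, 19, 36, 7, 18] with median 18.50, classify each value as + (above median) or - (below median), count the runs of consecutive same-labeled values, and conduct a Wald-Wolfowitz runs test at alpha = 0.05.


Step 1: Compute median = 18.50; label A = above, B = below.
Labels in order: AABBBAAABB  (n_A = 5, n_B = 5)
Step 2: Count runs R = 4.
Step 3: Under H0 (random ordering), E[R] = 2*n_A*n_B/(n_A+n_B) + 1 = 2*5*5/10 + 1 = 6.0000.
        Var[R] = 2*n_A*n_B*(2*n_A*n_B - n_A - n_B) / ((n_A+n_B)^2 * (n_A+n_B-1)) = 2000/900 = 2.2222.
        SD[R] = 1.4907.
Step 4: Continuity-corrected z = (R + 0.5 - E[R]) / SD[R] = (4 + 0.5 - 6.0000) / 1.4907 = -1.0062.
Step 5: Two-sided p-value via normal approximation = 2*(1 - Phi(|z|)) = 0.314305.
Step 6: alpha = 0.05. fail to reject H0.

R = 4, z = -1.0062, p = 0.314305, fail to reject H0.


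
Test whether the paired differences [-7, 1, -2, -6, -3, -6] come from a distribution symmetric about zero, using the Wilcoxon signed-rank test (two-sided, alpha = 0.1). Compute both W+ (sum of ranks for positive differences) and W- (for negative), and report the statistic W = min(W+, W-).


Step 1: Drop any zero differences (none here) and take |d_i|.
|d| = [7, 1, 2, 6, 3, 6]
Step 2: Midrank |d_i| (ties get averaged ranks).
ranks: |7|->6, |1|->1, |2|->2, |6|->4.5, |3|->3, |6|->4.5
Step 3: Attach original signs; sum ranks with positive sign and with negative sign.
W+ = 1 = 1
W- = 6 + 2 + 4.5 + 3 + 4.5 = 20
(Check: W+ + W- = 21 should equal n(n+1)/2 = 21.)
Step 4: Test statistic W = min(W+, W-) = 1.
Step 5: Ties in |d|, so use the tie-corrected normal approximation.
        E[W] = n(n+1)/4 = 6*7/4 = 10.5.
        Tie groups: |d|=6 (t=2); sum(t^3 - t) = 6.
        Var[W] = n(n+1)(2n+1)/24 - sum(t^3-t)/48 = 546/24 - 6/48 = 22.625.
        z = (W - E[W]) / sqrt(Var[W]) = (1 - 10.5) / 4.7566 = -1.9972.
        Two-sided p = 2*Phi(z) = 0.045800.
Step 6: alpha = 0.1. reject H0.

W+ = 1, W- = 20, W = min = 1, p = 0.045800, reject H0.


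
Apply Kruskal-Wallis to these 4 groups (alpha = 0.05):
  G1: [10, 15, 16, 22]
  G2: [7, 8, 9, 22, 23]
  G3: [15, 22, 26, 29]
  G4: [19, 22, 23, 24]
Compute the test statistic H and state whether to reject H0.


Step 1: Combine all N = 17 observations and assign midranks.
sorted (value, group, rank): (7,G2,1), (8,G2,2), (9,G2,3), (10,G1,4), (15,G1,5.5), (15,G3,5.5), (16,G1,7), (19,G4,8), (22,G1,10.5), (22,G2,10.5), (22,G3,10.5), (22,G4,10.5), (23,G2,13.5), (23,G4,13.5), (24,G4,15), (26,G3,16), (29,G3,17)
Step 2: Sum ranks within each group.
R_1 = 27 (n_1 = 4)
R_2 = 30 (n_2 = 5)
R_3 = 49 (n_3 = 4)
R_4 = 47 (n_4 = 4)
Step 3: H = 12/(N(N+1)) * sum(R_i^2/n_i) - 3(N+1)
     = 12/(17*18) * (27^2/4 + 30^2/5 + 49^2/4 + 47^2/4) - 3*18
     = 0.039216 * 1514.75 - 54
     = 5.401961.
Step 4: Ties present; correction factor C = 1 - 72/(17^3 - 17) = 0.985294. Corrected H = 5.401961 / 0.985294 = 5.482587.
Step 5: Under H0, H ~ chi^2(3); p-value = 0.139684.
Step 6: alpha = 0.05. fail to reject H0.

H = 5.4826, df = 3, p = 0.139684, fail to reject H0.


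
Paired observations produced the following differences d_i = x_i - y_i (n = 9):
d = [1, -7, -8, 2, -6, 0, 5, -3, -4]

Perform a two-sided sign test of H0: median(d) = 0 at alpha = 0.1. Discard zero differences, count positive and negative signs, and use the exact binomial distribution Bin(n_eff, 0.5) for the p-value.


Step 1: Discard zero differences. Original n = 9; n_eff = number of nonzero differences = 8.
Nonzero differences (with sign): +1, -7, -8, +2, -6, +5, -3, -4
Step 2: Count signs: positive = 3, negative = 5.
Step 3: Under H0: P(positive) = 0.5, so the number of positives S ~ Bin(8, 0.5).
Step 4: Two-sided exact p-value = sum of Bin(8,0.5) probabilities at or below the observed probability = 0.726562.
Step 5: alpha = 0.1. fail to reject H0.

n_eff = 8, pos = 3, neg = 5, p = 0.726562, fail to reject H0.


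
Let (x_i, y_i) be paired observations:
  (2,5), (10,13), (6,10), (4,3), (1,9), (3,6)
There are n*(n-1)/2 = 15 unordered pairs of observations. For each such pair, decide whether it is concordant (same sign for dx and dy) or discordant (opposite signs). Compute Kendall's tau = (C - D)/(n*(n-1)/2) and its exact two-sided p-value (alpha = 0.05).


Step 1: Enumerate the 15 unordered pairs (i,j) with i<j and classify each by sign(x_j-x_i) * sign(y_j-y_i).
  (1,2):dx=+8,dy=+8->C; (1,3):dx=+4,dy=+5->C; (1,4):dx=+2,dy=-2->D; (1,5):dx=-1,dy=+4->D
  (1,6):dx=+1,dy=+1->C; (2,3):dx=-4,dy=-3->C; (2,4):dx=-6,dy=-10->C; (2,5):dx=-9,dy=-4->C
  (2,6):dx=-7,dy=-7->C; (3,4):dx=-2,dy=-7->C; (3,5):dx=-5,dy=-1->C; (3,6):dx=-3,dy=-4->C
  (4,5):dx=-3,dy=+6->D; (4,6):dx=-1,dy=+3->D; (5,6):dx=+2,dy=-3->D
Step 2: C = 10, D = 5, total pairs = 15.
Step 3: tau = (C - D)/(n(n-1)/2) = (10 - 5)/15 = 0.333333.
Step 4: Exact two-sided p-value (enumerate n! = 720 permutations of y under H0): p = 0.469444.
Step 5: alpha = 0.05. fail to reject H0.

tau_b = 0.3333 (C=10, D=5), p = 0.469444, fail to reject H0.


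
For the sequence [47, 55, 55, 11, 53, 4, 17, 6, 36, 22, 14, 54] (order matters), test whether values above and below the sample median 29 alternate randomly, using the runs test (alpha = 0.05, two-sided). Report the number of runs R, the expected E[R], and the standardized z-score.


Step 1: Compute median = 29; label A = above, B = below.
Labels in order: AAABABBBABBA  (n_A = 6, n_B = 6)
Step 2: Count runs R = 7.
Step 3: Under H0 (random ordering), E[R] = 2*n_A*n_B/(n_A+n_B) + 1 = 2*6*6/12 + 1 = 7.0000.
        Var[R] = 2*n_A*n_B*(2*n_A*n_B - n_A - n_B) / ((n_A+n_B)^2 * (n_A+n_B-1)) = 4320/1584 = 2.7273.
        SD[R] = 1.6514.
Step 4: R = E[R], so z = 0 with no continuity correction.
Step 5: Two-sided p-value via normal approximation = 2*(1 - Phi(|z|)) = 1.000000.
Step 6: alpha = 0.05. fail to reject H0.

R = 7, z = 0.0000, p = 1.000000, fail to reject H0.


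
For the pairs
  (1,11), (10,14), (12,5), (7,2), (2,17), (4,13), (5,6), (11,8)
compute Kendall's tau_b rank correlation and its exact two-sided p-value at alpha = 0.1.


Step 1: Enumerate the 28 unordered pairs (i,j) with i<j and classify each by sign(x_j-x_i) * sign(y_j-y_i).
  (1,2):dx=+9,dy=+3->C; (1,3):dx=+11,dy=-6->D; (1,4):dx=+6,dy=-9->D; (1,5):dx=+1,dy=+6->C
  (1,6):dx=+3,dy=+2->C; (1,7):dx=+4,dy=-5->D; (1,8):dx=+10,dy=-3->D; (2,3):dx=+2,dy=-9->D
  (2,4):dx=-3,dy=-12->C; (2,5):dx=-8,dy=+3->D; (2,6):dx=-6,dy=-1->C; (2,7):dx=-5,dy=-8->C
  (2,8):dx=+1,dy=-6->D; (3,4):dx=-5,dy=-3->C; (3,5):dx=-10,dy=+12->D; (3,6):dx=-8,dy=+8->D
  (3,7):dx=-7,dy=+1->D; (3,8):dx=-1,dy=+3->D; (4,5):dx=-5,dy=+15->D; (4,6):dx=-3,dy=+11->D
  (4,7):dx=-2,dy=+4->D; (4,8):dx=+4,dy=+6->C; (5,6):dx=+2,dy=-4->D; (5,7):dx=+3,dy=-11->D
  (5,8):dx=+9,dy=-9->D; (6,7):dx=+1,dy=-7->D; (6,8):dx=+7,dy=-5->D; (7,8):dx=+6,dy=+2->C
Step 2: C = 9, D = 19, total pairs = 28.
Step 3: tau = (C - D)/(n(n-1)/2) = (9 - 19)/28 = -0.357143.
Step 4: Exact two-sided p-value (enumerate n! = 40320 permutations of y under H0): p = 0.275099.
Step 5: alpha = 0.1. fail to reject H0.

tau_b = -0.3571 (C=9, D=19), p = 0.275099, fail to reject H0.


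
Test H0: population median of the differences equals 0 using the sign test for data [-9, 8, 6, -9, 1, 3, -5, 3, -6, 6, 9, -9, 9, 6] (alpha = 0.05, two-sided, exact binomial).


Step 1: Discard zero differences. Original n = 14; n_eff = number of nonzero differences = 14.
Nonzero differences (with sign): -9, +8, +6, -9, +1, +3, -5, +3, -6, +6, +9, -9, +9, +6
Step 2: Count signs: positive = 9, negative = 5.
Step 3: Under H0: P(positive) = 0.5, so the number of positives S ~ Bin(14, 0.5).
Step 4: Two-sided exact p-value = sum of Bin(14,0.5) probabilities at or below the observed probability = 0.423950.
Step 5: alpha = 0.05. fail to reject H0.

n_eff = 14, pos = 9, neg = 5, p = 0.423950, fail to reject H0.


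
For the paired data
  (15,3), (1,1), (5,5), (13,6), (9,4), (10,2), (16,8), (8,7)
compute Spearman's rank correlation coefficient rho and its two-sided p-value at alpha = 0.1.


Step 1: Rank x and y separately (midranks; no ties here).
rank(x): 15->7, 1->1, 5->2, 13->6, 9->4, 10->5, 16->8, 8->3
rank(y): 3->3, 1->1, 5->5, 6->6, 4->4, 2->2, 8->8, 7->7
Step 2: d_i = R_x(i) - R_y(i); compute d_i^2.
  (7-3)^2=16, (1-1)^2=0, (2-5)^2=9, (6-6)^2=0, (4-4)^2=0, (5-2)^2=9, (8-8)^2=0, (3-7)^2=16
sum(d^2) = 50.
Step 3: rho = 1 - 6*50 / (8*(8^2 - 1)) = 1 - 300/504 = 0.404762.
Step 4: Under H0, t = rho * sqrt((n-2)/(1-rho^2)) = 1.0842 ~ t(6).
Step 5: Two-sided p-value from the t-distribution with 6 df = 0.319889.
Step 6: alpha = 0.1. fail to reject H0.

rho = 0.4048, p = 0.319889, fail to reject H0 at alpha = 0.1.


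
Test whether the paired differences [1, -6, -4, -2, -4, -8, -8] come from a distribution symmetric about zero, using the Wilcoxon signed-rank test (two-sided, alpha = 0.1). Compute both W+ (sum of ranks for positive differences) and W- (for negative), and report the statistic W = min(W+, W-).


Step 1: Drop any zero differences (none here) and take |d_i|.
|d| = [1, 6, 4, 2, 4, 8, 8]
Step 2: Midrank |d_i| (ties get averaged ranks).
ranks: |1|->1, |6|->5, |4|->3.5, |2|->2, |4|->3.5, |8|->6.5, |8|->6.5
Step 3: Attach original signs; sum ranks with positive sign and with negative sign.
W+ = 1 = 1
W- = 5 + 3.5 + 2 + 3.5 + 6.5 + 6.5 = 27
(Check: W+ + W- = 28 should equal n(n+1)/2 = 28.)
Step 4: Test statistic W = min(W+, W-) = 1.
Step 5: Ties in |d|, so use the tie-corrected normal approximation.
        E[W] = n(n+1)/4 = 7*8/4 = 14.
        Tie groups: |d|=4 (t=2), |d|=8 (t=2); sum(t^3 - t) = 12.
        Var[W] = n(n+1)(2n+1)/24 - sum(t^3-t)/48 = 840/24 - 12/48 = 34.75.
        z = (W - E[W]) / sqrt(Var[W]) = (1 - 14) / 5.8949 = -2.2053.
        Two-sided p = 2*Phi(z) = 0.027434.
Step 6: alpha = 0.1. reject H0.

W+ = 1, W- = 27, W = min = 1, p = 0.027434, reject H0.


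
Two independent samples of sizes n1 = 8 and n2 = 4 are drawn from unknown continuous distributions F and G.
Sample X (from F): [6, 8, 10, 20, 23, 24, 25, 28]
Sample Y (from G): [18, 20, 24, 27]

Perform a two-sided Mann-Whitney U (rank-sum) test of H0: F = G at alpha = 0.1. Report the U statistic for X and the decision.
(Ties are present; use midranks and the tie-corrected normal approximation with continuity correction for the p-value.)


Step 1: Combine and sort all 12 observations; assign midranks.
sorted (value, group): (6,X), (8,X), (10,X), (18,Y), (20,X), (20,Y), (23,X), (24,X), (24,Y), (25,X), (27,Y), (28,X)
ranks: 6->1, 8->2, 10->3, 18->4, 20->5.5, 20->5.5, 23->7, 24->8.5, 24->8.5, 25->10, 27->11, 28->12
Step 2: Rank sum for X: R1 = 1 + 2 + 3 + 5.5 + 7 + 8.5 + 10 + 12 = 49.
Step 3: U_X = R1 - n1(n1+1)/2 = 49 - 8*9/2 = 49 - 36 = 13.
       U_Y = n1*n2 - U_X = 32 - 13 = 19.
Step 4: Ties are present, so use the tie-corrected normal approximation (with continuity correction) for the p-value.
Step 5: p-value = 0.670038; compare to alpha = 0.1. fail to reject H0.

U_X = 13, p = 0.670038, fail to reject H0 at alpha = 0.1.


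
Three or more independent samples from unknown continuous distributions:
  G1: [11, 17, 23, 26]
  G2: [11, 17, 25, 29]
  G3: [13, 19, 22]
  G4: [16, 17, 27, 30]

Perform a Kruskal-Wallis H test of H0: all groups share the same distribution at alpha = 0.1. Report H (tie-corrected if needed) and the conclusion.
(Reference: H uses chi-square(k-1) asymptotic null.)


Step 1: Combine all N = 15 observations and assign midranks.
sorted (value, group, rank): (11,G1,1.5), (11,G2,1.5), (13,G3,3), (16,G4,4), (17,G1,6), (17,G2,6), (17,G4,6), (19,G3,8), (22,G3,9), (23,G1,10), (25,G2,11), (26,G1,12), (27,G4,13), (29,G2,14), (30,G4,15)
Step 2: Sum ranks within each group.
R_1 = 29.5 (n_1 = 4)
R_2 = 32.5 (n_2 = 4)
R_3 = 20 (n_3 = 3)
R_4 = 38 (n_4 = 4)
Step 3: H = 12/(N(N+1)) * sum(R_i^2/n_i) - 3(N+1)
     = 12/(15*16) * (29.5^2/4 + 32.5^2/4 + 20^2/3 + 38^2/4) - 3*16
     = 0.050000 * 975.958 - 48
     = 0.797917.
Step 4: Ties present; correction factor C = 1 - 30/(15^3 - 15) = 0.991071. Corrected H = 0.797917 / 0.991071 = 0.805105.
Step 5: Under H0, H ~ chi^2(3); p-value = 0.848246.
Step 6: alpha = 0.1. fail to reject H0.

H = 0.8051, df = 3, p = 0.848246, fail to reject H0.


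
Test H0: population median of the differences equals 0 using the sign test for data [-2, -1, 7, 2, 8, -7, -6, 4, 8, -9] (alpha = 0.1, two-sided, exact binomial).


Step 1: Discard zero differences. Original n = 10; n_eff = number of nonzero differences = 10.
Nonzero differences (with sign): -2, -1, +7, +2, +8, -7, -6, +4, +8, -9
Step 2: Count signs: positive = 5, negative = 5.
Step 3: Under H0: P(positive) = 0.5, so the number of positives S ~ Bin(10, 0.5).
Step 4: Two-sided exact p-value = sum of Bin(10,0.5) probabilities at or below the observed probability = 1.000000.
Step 5: alpha = 0.1. fail to reject H0.

n_eff = 10, pos = 5, neg = 5, p = 1.000000, fail to reject H0.


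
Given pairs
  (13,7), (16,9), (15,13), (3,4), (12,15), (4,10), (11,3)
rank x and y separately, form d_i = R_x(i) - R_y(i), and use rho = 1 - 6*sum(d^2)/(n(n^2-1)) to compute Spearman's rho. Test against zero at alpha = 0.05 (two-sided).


Step 1: Rank x and y separately (midranks; no ties here).
rank(x): 13->5, 16->7, 15->6, 3->1, 12->4, 4->2, 11->3
rank(y): 7->3, 9->4, 13->6, 4->2, 15->7, 10->5, 3->1
Step 2: d_i = R_x(i) - R_y(i); compute d_i^2.
  (5-3)^2=4, (7-4)^2=9, (6-6)^2=0, (1-2)^2=1, (4-7)^2=9, (2-5)^2=9, (3-1)^2=4
sum(d^2) = 36.
Step 3: rho = 1 - 6*36 / (7*(7^2 - 1)) = 1 - 216/336 = 0.357143.
Step 4: Under H0, t = rho * sqrt((n-2)/(1-rho^2)) = 0.8550 ~ t(5).
Step 5: Two-sided p-value from the t-distribution with 5 df = 0.431611.
Step 6: alpha = 0.05. fail to reject H0.

rho = 0.3571, p = 0.431611, fail to reject H0 at alpha = 0.05.


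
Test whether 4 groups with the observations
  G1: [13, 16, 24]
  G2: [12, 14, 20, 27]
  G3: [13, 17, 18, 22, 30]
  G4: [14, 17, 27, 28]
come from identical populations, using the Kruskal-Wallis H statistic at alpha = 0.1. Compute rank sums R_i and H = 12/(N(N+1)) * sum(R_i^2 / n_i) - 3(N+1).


Step 1: Combine all N = 16 observations and assign midranks.
sorted (value, group, rank): (12,G2,1), (13,G1,2.5), (13,G3,2.5), (14,G2,4.5), (14,G4,4.5), (16,G1,6), (17,G3,7.5), (17,G4,7.5), (18,G3,9), (20,G2,10), (22,G3,11), (24,G1,12), (27,G2,13.5), (27,G4,13.5), (28,G4,15), (30,G3,16)
Step 2: Sum ranks within each group.
R_1 = 20.5 (n_1 = 3)
R_2 = 29 (n_2 = 4)
R_3 = 46 (n_3 = 5)
R_4 = 40.5 (n_4 = 4)
Step 3: H = 12/(N(N+1)) * sum(R_i^2/n_i) - 3(N+1)
     = 12/(16*17) * (20.5^2/3 + 29^2/4 + 46^2/5 + 40.5^2/4) - 3*17
     = 0.044118 * 1183.6 - 51
     = 1.217463.
Step 4: Ties present; correction factor C = 1 - 24/(16^3 - 16) = 0.994118. Corrected H = 1.217463 / 0.994118 = 1.224667.
Step 5: Under H0, H ~ chi^2(3); p-value = 0.747094.
Step 6: alpha = 0.1. fail to reject H0.

H = 1.2247, df = 3, p = 0.747094, fail to reject H0.


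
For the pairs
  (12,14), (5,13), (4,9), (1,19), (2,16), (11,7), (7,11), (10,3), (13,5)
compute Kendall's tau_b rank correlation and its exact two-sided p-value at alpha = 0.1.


Step 1: Enumerate the 36 unordered pairs (i,j) with i<j and classify each by sign(x_j-x_i) * sign(y_j-y_i).
  (1,2):dx=-7,dy=-1->C; (1,3):dx=-8,dy=-5->C; (1,4):dx=-11,dy=+5->D; (1,5):dx=-10,dy=+2->D
  (1,6):dx=-1,dy=-7->C; (1,7):dx=-5,dy=-3->C; (1,8):dx=-2,dy=-11->C; (1,9):dx=+1,dy=-9->D
  (2,3):dx=-1,dy=-4->C; (2,4):dx=-4,dy=+6->D; (2,5):dx=-3,dy=+3->D; (2,6):dx=+6,dy=-6->D
  (2,7):dx=+2,dy=-2->D; (2,8):dx=+5,dy=-10->D; (2,9):dx=+8,dy=-8->D; (3,4):dx=-3,dy=+10->D
  (3,5):dx=-2,dy=+7->D; (3,6):dx=+7,dy=-2->D; (3,7):dx=+3,dy=+2->C; (3,8):dx=+6,dy=-6->D
  (3,9):dx=+9,dy=-4->D; (4,5):dx=+1,dy=-3->D; (4,6):dx=+10,dy=-12->D; (4,7):dx=+6,dy=-8->D
  (4,8):dx=+9,dy=-16->D; (4,9):dx=+12,dy=-14->D; (5,6):dx=+9,dy=-9->D; (5,7):dx=+5,dy=-5->D
  (5,8):dx=+8,dy=-13->D; (5,9):dx=+11,dy=-11->D; (6,7):dx=-4,dy=+4->D; (6,8):dx=-1,dy=-4->C
  (6,9):dx=+2,dy=-2->D; (7,8):dx=+3,dy=-8->D; (7,9):dx=+6,dy=-6->D; (8,9):dx=+3,dy=+2->C
Step 2: C = 9, D = 27, total pairs = 36.
Step 3: tau = (C - D)/(n(n-1)/2) = (9 - 27)/36 = -0.500000.
Step 4: Exact two-sided p-value (enumerate n! = 362880 permutations of y under H0): p = 0.075176.
Step 5: alpha = 0.1. reject H0.

tau_b = -0.5000 (C=9, D=27), p = 0.075176, reject H0.


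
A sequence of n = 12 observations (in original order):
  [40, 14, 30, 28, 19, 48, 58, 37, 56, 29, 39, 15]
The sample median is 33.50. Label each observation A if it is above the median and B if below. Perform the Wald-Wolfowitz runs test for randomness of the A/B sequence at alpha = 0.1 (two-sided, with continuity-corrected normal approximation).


Step 1: Compute median = 33.50; label A = above, B = below.
Labels in order: ABBBBAAAABAB  (n_A = 6, n_B = 6)
Step 2: Count runs R = 6.
Step 3: Under H0 (random ordering), E[R] = 2*n_A*n_B/(n_A+n_B) + 1 = 2*6*6/12 + 1 = 7.0000.
        Var[R] = 2*n_A*n_B*(2*n_A*n_B - n_A - n_B) / ((n_A+n_B)^2 * (n_A+n_B-1)) = 4320/1584 = 2.7273.
        SD[R] = 1.6514.
Step 4: Continuity-corrected z = (R + 0.5 - E[R]) / SD[R] = (6 + 0.5 - 7.0000) / 1.6514 = -0.3028.
Step 5: Two-sided p-value via normal approximation = 2*(1 - Phi(|z|)) = 0.762069.
Step 6: alpha = 0.1. fail to reject H0.

R = 6, z = -0.3028, p = 0.762069, fail to reject H0.


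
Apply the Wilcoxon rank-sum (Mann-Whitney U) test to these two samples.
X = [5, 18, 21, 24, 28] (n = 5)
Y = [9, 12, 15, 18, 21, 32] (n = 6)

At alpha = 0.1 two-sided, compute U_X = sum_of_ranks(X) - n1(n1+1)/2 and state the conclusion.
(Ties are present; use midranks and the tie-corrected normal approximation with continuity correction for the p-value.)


Step 1: Combine and sort all 11 observations; assign midranks.
sorted (value, group): (5,X), (9,Y), (12,Y), (15,Y), (18,X), (18,Y), (21,X), (21,Y), (24,X), (28,X), (32,Y)
ranks: 5->1, 9->2, 12->3, 15->4, 18->5.5, 18->5.5, 21->7.5, 21->7.5, 24->9, 28->10, 32->11
Step 2: Rank sum for X: R1 = 1 + 5.5 + 7.5 + 9 + 10 = 33.
Step 3: U_X = R1 - n1(n1+1)/2 = 33 - 5*6/2 = 33 - 15 = 18.
       U_Y = n1*n2 - U_X = 30 - 18 = 12.
Step 4: Ties are present, so use the tie-corrected normal approximation (with continuity correction) for the p-value.
Step 5: p-value = 0.646576; compare to alpha = 0.1. fail to reject H0.

U_X = 18, p = 0.646576, fail to reject H0 at alpha = 0.1.


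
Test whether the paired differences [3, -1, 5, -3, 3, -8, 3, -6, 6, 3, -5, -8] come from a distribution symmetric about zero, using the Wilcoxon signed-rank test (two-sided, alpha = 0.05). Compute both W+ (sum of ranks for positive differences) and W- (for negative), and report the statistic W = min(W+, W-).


Step 1: Drop any zero differences (none here) and take |d_i|.
|d| = [3, 1, 5, 3, 3, 8, 3, 6, 6, 3, 5, 8]
Step 2: Midrank |d_i| (ties get averaged ranks).
ranks: |3|->4, |1|->1, |5|->7.5, |3|->4, |3|->4, |8|->11.5, |3|->4, |6|->9.5, |6|->9.5, |3|->4, |5|->7.5, |8|->11.5
Step 3: Attach original signs; sum ranks with positive sign and with negative sign.
W+ = 4 + 7.5 + 4 + 4 + 9.5 + 4 = 33
W- = 1 + 4 + 11.5 + 9.5 + 7.5 + 11.5 = 45
(Check: W+ + W- = 78 should equal n(n+1)/2 = 78.)
Step 4: Test statistic W = min(W+, W-) = 33.
Step 5: Ties in |d|, so use the tie-corrected normal approximation.
        E[W] = n(n+1)/4 = 12*13/4 = 39.
        Tie groups: |d|=3 (t=5), |d|=5 (t=2), |d|=6 (t=2), |d|=8 (t=2); sum(t^3 - t) = 138.
        Var[W] = n(n+1)(2n+1)/24 - sum(t^3-t)/48 = 3900/24 - 138/48 = 159.625.
        z = (W - E[W]) / sqrt(Var[W]) = (33 - 39) / 12.6343 = -0.4749.
        Two-sided p = 2*Phi(z) = 0.634859.
Step 6: alpha = 0.05. fail to reject H0.

W+ = 33, W- = 45, W = min = 33, p = 0.634859, fail to reject H0.


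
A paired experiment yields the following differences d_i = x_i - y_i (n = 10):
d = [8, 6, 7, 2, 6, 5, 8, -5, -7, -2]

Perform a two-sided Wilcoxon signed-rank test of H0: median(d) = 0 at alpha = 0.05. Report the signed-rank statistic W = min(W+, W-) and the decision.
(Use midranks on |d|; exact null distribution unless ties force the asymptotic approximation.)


Step 1: Drop any zero differences (none here) and take |d_i|.
|d| = [8, 6, 7, 2, 6, 5, 8, 5, 7, 2]
Step 2: Midrank |d_i| (ties get averaged ranks).
ranks: |8|->9.5, |6|->5.5, |7|->7.5, |2|->1.5, |6|->5.5, |5|->3.5, |8|->9.5, |5|->3.5, |7|->7.5, |2|->1.5
Step 3: Attach original signs; sum ranks with positive sign and with negative sign.
W+ = 9.5 + 5.5 + 7.5 + 1.5 + 5.5 + 3.5 + 9.5 = 42.5
W- = 3.5 + 7.5 + 1.5 = 12.5
(Check: W+ + W- = 55 should equal n(n+1)/2 = 55.)
Step 4: Test statistic W = min(W+, W-) = 12.5.
Step 5: Ties in |d|, so use the tie-corrected normal approximation.
        E[W] = n(n+1)/4 = 10*11/4 = 27.5.
        Tie groups: |d|=2 (t=2), |d|=5 (t=2), |d|=6 (t=2), |d|=7 (t=2), |d|=8 (t=2); sum(t^3 - t) = 30.
        Var[W] = n(n+1)(2n+1)/24 - sum(t^3-t)/48 = 2310/24 - 30/48 = 95.625.
        z = (W - E[W]) / sqrt(Var[W]) = (12.5 - 27.5) / 9.7788 = -1.5339.
        Two-sided p = 2*Phi(z) = 0.125047.
Step 6: alpha = 0.05. fail to reject H0.

W+ = 42.5, W- = 12.5, W = min = 12.5, p = 0.125047, fail to reject H0.


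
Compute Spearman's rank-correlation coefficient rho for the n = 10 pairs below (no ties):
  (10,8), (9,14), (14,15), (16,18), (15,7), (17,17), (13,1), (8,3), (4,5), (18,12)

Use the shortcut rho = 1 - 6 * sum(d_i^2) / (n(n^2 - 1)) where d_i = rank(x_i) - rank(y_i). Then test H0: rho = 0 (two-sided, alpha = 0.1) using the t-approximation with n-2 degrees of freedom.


Step 1: Rank x and y separately (midranks; no ties here).
rank(x): 10->4, 9->3, 14->6, 16->8, 15->7, 17->9, 13->5, 8->2, 4->1, 18->10
rank(y): 8->5, 14->7, 15->8, 18->10, 7->4, 17->9, 1->1, 3->2, 5->3, 12->6
Step 2: d_i = R_x(i) - R_y(i); compute d_i^2.
  (4-5)^2=1, (3-7)^2=16, (6-8)^2=4, (8-10)^2=4, (7-4)^2=9, (9-9)^2=0, (5-1)^2=16, (2-2)^2=0, (1-3)^2=4, (10-6)^2=16
sum(d^2) = 70.
Step 3: rho = 1 - 6*70 / (10*(10^2 - 1)) = 1 - 420/990 = 0.575758.
Step 4: Under H0, t = rho * sqrt((n-2)/(1-rho^2)) = 1.9917 ~ t(8).
Step 5: Two-sided p-value from the t-distribution with 8 df = 0.081553.
Step 6: alpha = 0.1. reject H0.

rho = 0.5758, p = 0.081553, reject H0 at alpha = 0.1.


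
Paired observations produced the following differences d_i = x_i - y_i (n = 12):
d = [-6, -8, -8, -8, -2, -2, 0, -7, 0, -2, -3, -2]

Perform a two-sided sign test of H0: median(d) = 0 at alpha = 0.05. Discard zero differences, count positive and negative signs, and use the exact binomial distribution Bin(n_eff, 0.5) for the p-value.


Step 1: Discard zero differences. Original n = 12; n_eff = number of nonzero differences = 10.
Nonzero differences (with sign): -6, -8, -8, -8, -2, -2, -7, -2, -3, -2
Step 2: Count signs: positive = 0, negative = 10.
Step 3: Under H0: P(positive) = 0.5, so the number of positives S ~ Bin(10, 0.5).
Step 4: Two-sided exact p-value = sum of Bin(10,0.5) probabilities at or below the observed probability = 0.001953.
Step 5: alpha = 0.05. reject H0.

n_eff = 10, pos = 0, neg = 10, p = 0.001953, reject H0.


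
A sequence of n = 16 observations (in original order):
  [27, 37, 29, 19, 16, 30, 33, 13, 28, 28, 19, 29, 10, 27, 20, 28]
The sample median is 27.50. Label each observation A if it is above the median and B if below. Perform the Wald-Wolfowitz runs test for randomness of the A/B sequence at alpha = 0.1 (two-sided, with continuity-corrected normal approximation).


Step 1: Compute median = 27.50; label A = above, B = below.
Labels in order: BAABBAABAABABBBA  (n_A = 8, n_B = 8)
Step 2: Count runs R = 10.
Step 3: Under H0 (random ordering), E[R] = 2*n_A*n_B/(n_A+n_B) + 1 = 2*8*8/16 + 1 = 9.0000.
        Var[R] = 2*n_A*n_B*(2*n_A*n_B - n_A - n_B) / ((n_A+n_B)^2 * (n_A+n_B-1)) = 14336/3840 = 3.7333.
        SD[R] = 1.9322.
Step 4: Continuity-corrected z = (R - 0.5 - E[R]) / SD[R] = (10 - 0.5 - 9.0000) / 1.9322 = 0.2588.
Step 5: Two-sided p-value via normal approximation = 2*(1 - Phi(|z|)) = 0.795809.
Step 6: alpha = 0.1. fail to reject H0.

R = 10, z = 0.2588, p = 0.795809, fail to reject H0.
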